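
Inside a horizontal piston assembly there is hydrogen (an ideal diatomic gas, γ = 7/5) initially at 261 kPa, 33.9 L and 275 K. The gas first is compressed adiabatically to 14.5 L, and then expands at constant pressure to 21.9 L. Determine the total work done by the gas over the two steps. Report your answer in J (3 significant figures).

Step 1 (adiabatic): W = (P₁V₁ − P₂V₂)/(γ−1) = (8848 − 12427)/0.4 = -8948 J.
After step 1: P = 857 kPa, V = 14.5 L, T = 386.2 K.
Step 2 (isobaric): W = PΔV = (857 kPa)(21.9 − 14.5 L) = 6342 J.
W_total = -8948 + 6342 = -2606 J.

W_total ≈ -2610 J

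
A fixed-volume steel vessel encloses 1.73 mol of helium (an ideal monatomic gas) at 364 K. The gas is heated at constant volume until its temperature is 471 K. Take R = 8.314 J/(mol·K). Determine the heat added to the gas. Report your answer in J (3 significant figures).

Constant volume ⇒ W = 0, so Q = ΔU = nCᵥΔT with Cᵥ = 3R/2 = 12.47 J/(mol·K).
ΔU = (1.73)(12.47)(471 − 364) = 2309 J.

Q ≈ 2310 J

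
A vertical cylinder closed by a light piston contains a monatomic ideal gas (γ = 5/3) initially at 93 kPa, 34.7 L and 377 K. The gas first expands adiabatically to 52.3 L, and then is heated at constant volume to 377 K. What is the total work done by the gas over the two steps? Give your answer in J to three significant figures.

Step 1 (adiabatic): W = (P₁V₁ − P₂V₂)/(γ−1) = (3227 − 2455)/0.667 = 1158 J.
Step 2 (isochoric): W = 0 (constant volume).
W_total = 1158 + 0 = 1158 J.

W_total ≈ 1160 J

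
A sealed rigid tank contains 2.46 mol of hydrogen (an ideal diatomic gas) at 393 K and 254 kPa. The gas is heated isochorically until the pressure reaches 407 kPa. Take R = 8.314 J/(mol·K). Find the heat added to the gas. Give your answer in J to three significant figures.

Constant volume ⇒ W = 0, so Q = ΔU = nCᵥΔT with Cᵥ = 5R/2 = 20.79 J/(mol·K).
At constant V, T₂/T₁ = P₂/P₁ ⇒ ΔT = T₁(P₂/P₁ − 1) = 393·(407/254 − 1) = 236.7 K.
ΔU = (2.46)(20.79)(236.7) = 12104 J.

Q ≈ 12100 J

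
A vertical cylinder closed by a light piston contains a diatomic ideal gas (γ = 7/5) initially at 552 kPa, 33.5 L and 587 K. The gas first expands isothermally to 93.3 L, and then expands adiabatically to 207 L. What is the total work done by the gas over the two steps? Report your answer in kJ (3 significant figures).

Step 1 (isothermal): W = P₁V₁ ln(V₂/V₁) = (18492) ln(93.3/33.5) = 18941 J.
After step 1: P = 198.2 kPa, V = 93.3 L, T = 587 K.
Step 2 (adiabatic): W = (P₁V₁ − P₂V₂)/(γ−1) = (18492 − 13445)/0.4 = 12618 J.
W_total = 18941 + 12618 = 31559 J.

W_total ≈ 31.6 kJ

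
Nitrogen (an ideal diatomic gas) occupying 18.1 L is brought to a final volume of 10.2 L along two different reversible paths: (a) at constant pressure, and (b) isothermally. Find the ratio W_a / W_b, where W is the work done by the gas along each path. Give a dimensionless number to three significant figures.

Path (a) isobaric: W = P₁(V₂ − V₁) → W_a/(P₁V₁) = -0.4365.
Path (b) isothermal: W = P₁V₁ ln(V₂/V₁) → W_b/(P₁V₁) = -0.5735.
W_a / W_b = -0.4365 / -0.5735 = 0.761.

W_a / W_b ≈ 0.761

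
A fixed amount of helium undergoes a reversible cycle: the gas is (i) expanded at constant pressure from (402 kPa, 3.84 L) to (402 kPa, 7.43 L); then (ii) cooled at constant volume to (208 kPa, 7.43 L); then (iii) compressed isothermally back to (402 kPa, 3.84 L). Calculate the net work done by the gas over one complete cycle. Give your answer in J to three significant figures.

Leg (i): W = PΔV = (402)(7.43 − 3.84) = 1443 J.
Leg (ii): W = 0.
Leg (iii): W = PᵢVᵢ ln(V_f/Vᵢ) = (1545) ln(3.84/7.43) = -1020 J.
W_net = 1443 − 1020 = 423.1 J.

W_net ≈ 423 J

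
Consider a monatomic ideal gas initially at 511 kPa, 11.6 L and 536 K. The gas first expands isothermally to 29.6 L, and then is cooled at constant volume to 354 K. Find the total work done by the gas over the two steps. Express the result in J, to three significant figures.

W_total ≈ 5550 J

Step 1 (isothermal): W = P₁V₁ ln(V₂/V₁) = (5928) ln(29.6/11.6) = 5553 J.
Step 2 (isochoric): W = 0 (constant volume).
W_total = 5553 + 0 = 5553 J.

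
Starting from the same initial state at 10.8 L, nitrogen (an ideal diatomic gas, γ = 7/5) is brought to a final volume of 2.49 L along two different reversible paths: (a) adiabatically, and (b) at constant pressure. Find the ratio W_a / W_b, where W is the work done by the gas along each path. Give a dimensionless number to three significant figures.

W_a / W_b ≈ 2.59

Path (a) adiabatic: W = P₁V₁(1 − (V₁/V₂)^(γ−1))/(γ−1) → W_a/(P₁V₁) = -1.996.
Path (b) isobaric: W = P₁(V₂ − V₁) → W_b/(P₁V₁) = -0.7694.
W_a / W_b = -1.996 / -0.7694 = 2.594.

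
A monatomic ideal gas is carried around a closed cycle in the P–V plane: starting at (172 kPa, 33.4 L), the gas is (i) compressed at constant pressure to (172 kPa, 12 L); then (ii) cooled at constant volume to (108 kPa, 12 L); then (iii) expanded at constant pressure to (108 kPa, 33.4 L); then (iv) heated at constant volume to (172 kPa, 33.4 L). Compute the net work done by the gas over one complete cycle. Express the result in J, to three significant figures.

Constant-volume legs do no work.
W(i) = (172)(12 − 33.4) = -3681 J; W(iii) = (108)(33.4 − 12) = 2311 J.
W_net = -3681 + 2311 = -1370 J (the counter-clockwise enclosed area).

W_net ≈ -1370 J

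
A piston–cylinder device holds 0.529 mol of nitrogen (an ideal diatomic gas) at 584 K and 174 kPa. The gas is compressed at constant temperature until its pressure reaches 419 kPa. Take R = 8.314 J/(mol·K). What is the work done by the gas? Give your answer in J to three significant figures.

Isothermal process: W = nRT ln(V₂/V₁) = nRT ln(P₁/P₂).
W = (0.529)(8.314)(584) × ln(174/419)
  = 2568 × ln(0.4153) = 2568 × -0.8788
W_by_gas = -2257 J.

W ≈ -2260 J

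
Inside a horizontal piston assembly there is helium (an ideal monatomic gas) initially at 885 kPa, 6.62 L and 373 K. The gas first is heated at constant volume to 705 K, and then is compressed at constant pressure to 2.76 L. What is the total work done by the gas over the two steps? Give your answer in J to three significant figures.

Step 1 (isochoric): W = 0 (constant volume).
After step 1: P = 1673 kPa (V unchanged).
Step 2 (isobaric): W = PΔV = (1673 kPa)(2.76 − 6.62 L) = -6457 J.
W_total = 0 − 6457 = -6457 J.

W_total ≈ -6460 J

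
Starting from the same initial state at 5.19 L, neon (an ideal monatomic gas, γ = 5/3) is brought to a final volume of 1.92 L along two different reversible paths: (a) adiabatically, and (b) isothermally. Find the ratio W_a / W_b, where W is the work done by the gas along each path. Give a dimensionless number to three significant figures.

Path (a) adiabatic: W = P₁V₁(1 − (V₁/V₂)^(γ−1))/(γ−1) → W_a/(P₁V₁) = -1.411.
Path (b) isothermal: W = P₁V₁ ln(V₂/V₁) → W_b/(P₁V₁) = -0.9944.
W_a / W_b = -1.411 / -0.9944 = 1.419.

W_a / W_b ≈ 1.42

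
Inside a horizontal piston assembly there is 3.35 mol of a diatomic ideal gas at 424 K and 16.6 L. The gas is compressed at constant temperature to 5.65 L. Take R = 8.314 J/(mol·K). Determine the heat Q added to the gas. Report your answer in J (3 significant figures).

Isothermal ⇒ ΔU = 0, so Q = W = nRT ln(V₂/V₁).
Q = (3.35)(8.314)(424) ln(5.65/16.6) = 11809 × -1.078 = -12727 J.

Q ≈ -12700 J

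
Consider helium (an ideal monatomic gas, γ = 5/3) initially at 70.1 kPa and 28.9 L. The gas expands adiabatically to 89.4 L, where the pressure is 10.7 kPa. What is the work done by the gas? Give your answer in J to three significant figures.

Adiabatic: W = (P₁V₁ − P₂V₂)/(γ − 1) with γ = 5/3.
P₁V₁ = 2026 J, P₂V₂ = 956.6 J.
W = (2026 − 956.6) / 0.6667 = 1604 J.

W ≈ 1600 J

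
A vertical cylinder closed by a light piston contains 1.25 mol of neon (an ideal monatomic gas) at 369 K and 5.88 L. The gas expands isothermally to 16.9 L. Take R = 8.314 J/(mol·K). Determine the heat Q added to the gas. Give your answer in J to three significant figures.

Isothermal ⇒ ΔU = 0, so Q = W = nRT ln(V₂/V₁).
Q = (1.25)(8.314)(369) ln(16.9/5.88) = 3835 × 1.056 = 4049 J.

Q ≈ 4050 J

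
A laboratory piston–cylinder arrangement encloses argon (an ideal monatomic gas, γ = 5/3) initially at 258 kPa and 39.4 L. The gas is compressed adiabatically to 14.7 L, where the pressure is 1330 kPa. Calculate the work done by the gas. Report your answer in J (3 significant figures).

Adiabatic: W = (P₁V₁ − P₂V₂)/(γ − 1) with γ = 5/3.
P₁V₁ = 10165 J, P₂V₂ = 19551 J.
W = (10165 − 19551) / 0.6667 = -14079 J.

W ≈ -14100 J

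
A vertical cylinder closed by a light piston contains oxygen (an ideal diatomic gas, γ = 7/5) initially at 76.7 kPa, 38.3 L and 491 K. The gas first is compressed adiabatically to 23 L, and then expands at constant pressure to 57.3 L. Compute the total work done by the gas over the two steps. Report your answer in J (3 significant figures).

Step 1 (adiabatic): W = (P₁V₁ − P₂V₂)/(γ−1) = (2938 − 3602)/0.4 = -1662 J.
After step 1: P = 156.6 kPa, V = 23 L, T = 602.1 K.
Step 2 (isobaric): W = PΔV = (156.6 kPa)(57.3 − 23 L) = 5372 J.
W_total = -1662 + 5372 = 3710 J.

W_total ≈ 3710 J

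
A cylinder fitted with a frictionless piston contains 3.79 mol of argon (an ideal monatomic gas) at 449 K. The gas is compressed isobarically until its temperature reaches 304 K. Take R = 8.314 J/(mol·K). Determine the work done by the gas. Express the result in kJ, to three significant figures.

Isobaric: W = P ΔV = nR ΔT.
W = (3.79)(8.314)(304 − 449) = -4569 J.

W ≈ -4.57 kJ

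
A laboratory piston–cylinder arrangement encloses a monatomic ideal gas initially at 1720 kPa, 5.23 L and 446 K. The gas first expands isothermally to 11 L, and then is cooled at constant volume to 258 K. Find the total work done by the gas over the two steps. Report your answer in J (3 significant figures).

W_total ≈ 6690 J

Step 1 (isothermal): W = P₁V₁ ln(V₂/V₁) = (8996) ln(11/5.23) = 6688 J.
Step 2 (isochoric): W = 0 (constant volume).
W_total = 6688 + 0 = 6688 J.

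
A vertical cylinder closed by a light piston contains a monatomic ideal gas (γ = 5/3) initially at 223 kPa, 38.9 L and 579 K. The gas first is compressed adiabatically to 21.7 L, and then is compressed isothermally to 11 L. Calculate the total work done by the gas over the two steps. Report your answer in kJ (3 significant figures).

Step 1 (adiabatic): W = (P₁V₁ − P₂V₂)/(γ−1) = (8675 − 12801)/0.667 = -6190 J.
After step 1: P = 589.9 kPa, V = 21.7 L, T = 854.4 K.
Step 2 (isothermal): W = P₁V₁ ln(V₂/V₁) = (12801) ln(11/21.7) = -8697 J.
W_total = -6190 − 8697 = -14887 J.

W_total ≈ -14.9 kJ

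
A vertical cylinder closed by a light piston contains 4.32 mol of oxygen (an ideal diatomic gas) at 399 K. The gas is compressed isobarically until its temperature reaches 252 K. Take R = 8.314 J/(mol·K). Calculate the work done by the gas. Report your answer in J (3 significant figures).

Isobaric: W = P ΔV = nR ΔT.
W = (4.32)(8.314)(252 − 399) = -5280 J.

W ≈ -5280 J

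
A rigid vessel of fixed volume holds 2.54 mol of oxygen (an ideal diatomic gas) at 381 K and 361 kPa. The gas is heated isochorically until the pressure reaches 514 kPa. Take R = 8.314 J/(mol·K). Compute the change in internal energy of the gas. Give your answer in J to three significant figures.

ΔU ≈ 8520 J

Constant volume ⇒ W = 0, so Q = ΔU = nCᵥΔT with Cᵥ = 5R/2 = 20.79 J/(mol·K).
At constant V, T₂/T₁ = P₂/P₁ ⇒ ΔT = T₁(P₂/P₁ − 1) = 381·(514/361 − 1) = 161.5 K.
ΔU = (2.54)(20.79)(161.5) = 8525 J.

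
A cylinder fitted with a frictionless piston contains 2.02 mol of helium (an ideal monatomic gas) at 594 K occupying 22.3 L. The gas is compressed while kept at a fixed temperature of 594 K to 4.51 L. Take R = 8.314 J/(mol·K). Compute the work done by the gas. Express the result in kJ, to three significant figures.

W ≈ -15.9 kJ

Isothermal: W = nRT ln(V₂/V₁).
W = (2.02)(8.314)(594) × ln(4.51/22.3)
  = 9976 × -1.598
W_by_gas = -15944 J.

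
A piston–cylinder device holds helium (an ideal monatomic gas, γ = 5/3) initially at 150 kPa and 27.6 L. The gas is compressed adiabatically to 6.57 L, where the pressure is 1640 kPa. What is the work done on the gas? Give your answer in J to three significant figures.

W ≈ 9950 J

Adiabatic: W = (P₁V₁ − P₂V₂)/(γ − 1) with γ = 5/3.
P₁V₁ = 4140 J, P₂V₂ = 10775 J.
W = (4140 − 10775) / 0.6667 = -9952 J.
Work on gas = −W_by = 9952 J.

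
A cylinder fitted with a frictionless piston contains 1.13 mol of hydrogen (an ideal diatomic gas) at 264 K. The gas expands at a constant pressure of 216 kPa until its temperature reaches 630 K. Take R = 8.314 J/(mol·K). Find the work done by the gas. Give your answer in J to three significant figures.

W ≈ 3440 J

Isobaric: W = P ΔV = nR ΔT.
W = (1.13)(8.314)(630 − 264) = 3439 J.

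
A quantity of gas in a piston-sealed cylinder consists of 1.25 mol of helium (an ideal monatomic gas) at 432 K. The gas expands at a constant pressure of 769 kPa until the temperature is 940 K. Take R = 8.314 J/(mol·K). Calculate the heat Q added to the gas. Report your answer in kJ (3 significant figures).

Q ≈ 13.2 kJ

Isobaric: W = nRΔT = (1.25)(8.314)(508) = 5279 J.
ΔU = nCᵥΔT with Cᵥ = 3R/2: ΔU = (1.25)(12.47)(508) = 7919 J.
Q = ΔU + W = 7919 + 5279 = 13198 J.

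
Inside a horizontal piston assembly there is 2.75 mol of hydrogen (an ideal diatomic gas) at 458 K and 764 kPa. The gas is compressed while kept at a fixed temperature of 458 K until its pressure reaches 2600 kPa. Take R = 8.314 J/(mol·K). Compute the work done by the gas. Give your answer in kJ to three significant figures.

Isothermal process: W = nRT ln(V₂/V₁) = nRT ln(P₁/P₂).
W = (2.75)(8.314)(458) × ln(764/2600)
  = 10471 × ln(0.2938) = 10471 × -1.225
W_by_gas = -12824 J.

W ≈ -12.8 kJ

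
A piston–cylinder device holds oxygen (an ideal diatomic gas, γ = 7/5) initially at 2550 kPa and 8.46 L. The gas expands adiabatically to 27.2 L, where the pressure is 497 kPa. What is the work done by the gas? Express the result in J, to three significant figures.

Adiabatic: W = (P₁V₁ − P₂V₂)/(γ − 1) with γ = 7/5.
P₁V₁ = 21573 J, P₂V₂ = 13518 J.
W = (21573 − 13518) / 0.4 = 20137 J.

W ≈ 20100 J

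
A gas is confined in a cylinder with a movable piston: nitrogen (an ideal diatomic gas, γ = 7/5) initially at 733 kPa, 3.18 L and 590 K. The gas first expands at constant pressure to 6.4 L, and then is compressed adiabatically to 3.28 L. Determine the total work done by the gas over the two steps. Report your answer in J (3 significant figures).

Step 1 (isobaric): W = PΔV = (733 kPa)(6.4 − 3.18 L) = 2360 J.
After step 1: P = 733 kPa, V = 6.4 L, T = 1187 K.
Step 2 (adiabatic): W = (P₁V₁ − P₂V₂)/(γ−1) = (4691 − 6129)/0.4 = -3595 J.
W_total = 2360 − 3595 = -1235 J.

W_total ≈ -1230 J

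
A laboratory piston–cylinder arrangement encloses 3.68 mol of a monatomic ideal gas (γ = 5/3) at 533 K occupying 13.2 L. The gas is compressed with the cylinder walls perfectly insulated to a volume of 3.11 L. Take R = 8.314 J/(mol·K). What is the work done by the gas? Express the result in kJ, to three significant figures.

W ≈ -39.7 kJ

Adiabatic: TV^(γ−1) = const with γ = 5/3.
T₂ = T₁ (V₁/V₂)^(γ−1) = 533 × (13.2/3.11)^0.667 = 533 × 2.621 = 1397 K.
W_by = nCᵥ(T₁ − T₂) = (3.68)(12.47)(533 − 1397) = -39663 J.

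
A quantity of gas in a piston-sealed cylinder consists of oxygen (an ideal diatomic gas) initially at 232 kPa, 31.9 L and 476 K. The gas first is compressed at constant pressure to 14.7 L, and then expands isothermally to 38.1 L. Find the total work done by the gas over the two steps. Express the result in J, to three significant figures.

W_total ≈ -742 J

Step 1 (isobaric): W = PΔV = (232 kPa)(14.7 − 31.9 L) = -3990 J.
After step 1: P = 232 kPa, V = 14.7 L, T = 219.3 K.
Step 2 (isothermal): W = P₁V₁ ln(V₂/V₁) = (3410) ln(38.1/14.7) = 3248 J.
W_total = -3990 + 3248 = -742.4 J.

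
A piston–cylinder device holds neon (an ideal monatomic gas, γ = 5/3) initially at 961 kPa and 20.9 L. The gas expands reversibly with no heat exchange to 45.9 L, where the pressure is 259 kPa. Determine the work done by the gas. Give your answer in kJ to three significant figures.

W ≈ 12.3 kJ

Adiabatic: W = (P₁V₁ − P₂V₂)/(γ − 1) with γ = 5/3.
P₁V₁ = 20085 J, P₂V₂ = 11888 J.
W = (20085 − 11888) / 0.6667 = 12295 J.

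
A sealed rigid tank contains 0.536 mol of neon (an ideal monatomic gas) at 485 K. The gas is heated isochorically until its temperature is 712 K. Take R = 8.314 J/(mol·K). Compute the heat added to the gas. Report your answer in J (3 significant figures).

Q ≈ 1520 J

Constant volume ⇒ W = 0, so Q = ΔU = nCᵥΔT with Cᵥ = 3R/2 = 12.47 J/(mol·K).
ΔU = (0.536)(12.47)(712 − 485) = 1517 J.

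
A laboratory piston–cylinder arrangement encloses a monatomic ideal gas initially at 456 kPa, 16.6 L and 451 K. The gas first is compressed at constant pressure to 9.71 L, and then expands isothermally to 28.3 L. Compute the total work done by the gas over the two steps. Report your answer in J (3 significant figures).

W_total ≈ 1590 J

Step 1 (isobaric): W = PΔV = (456 kPa)(9.71 − 16.6 L) = -3142 J.
After step 1: P = 456 kPa, V = 9.71 L, T = 263.8 K.
Step 2 (isothermal): W = P₁V₁ ln(V₂/V₁) = (4428) ln(28.3/9.71) = 4736 J.
W_total = -3142 + 4736 = 1595 J.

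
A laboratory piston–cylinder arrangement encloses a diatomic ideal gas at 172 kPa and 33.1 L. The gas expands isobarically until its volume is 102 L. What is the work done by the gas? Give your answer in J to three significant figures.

W ≈ 11900 J

Isobaric: W = P ΔV.
W = (172 kPa)(102 − 33.1 L) = (172)(68.9) = 11851 J.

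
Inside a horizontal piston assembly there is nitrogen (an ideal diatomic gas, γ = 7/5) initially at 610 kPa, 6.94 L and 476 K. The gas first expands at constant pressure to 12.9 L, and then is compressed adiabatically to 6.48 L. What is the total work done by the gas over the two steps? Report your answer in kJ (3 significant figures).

W_total ≈ -2.60 kJ

Step 1 (isobaric): W = PΔV = (610 kPa)(12.9 − 6.94 L) = 3636 J.
After step 1: P = 610 kPa, V = 12.9 L, T = 884.8 K.
Step 2 (adiabatic): W = (P₁V₁ − P₂V₂)/(γ−1) = (7869 − 10364)/0.4 = -6237 J.
W_total = 3636 − 6237 = -2602 J.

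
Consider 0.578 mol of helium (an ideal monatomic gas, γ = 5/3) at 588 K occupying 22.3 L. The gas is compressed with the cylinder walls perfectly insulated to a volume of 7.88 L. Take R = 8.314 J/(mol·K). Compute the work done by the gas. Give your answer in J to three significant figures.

W ≈ -4240 J

Adiabatic: TV^(γ−1) = const with γ = 5/3.
T₂ = T₁ (V₁/V₂)^(γ−1) = 588 × (22.3/7.88)^0.667 = 588 × 2.001 = 1176 K.
W_by = nCᵥ(T₁ − T₂) = (0.578)(12.47)(588 − 1176) = -4241 J.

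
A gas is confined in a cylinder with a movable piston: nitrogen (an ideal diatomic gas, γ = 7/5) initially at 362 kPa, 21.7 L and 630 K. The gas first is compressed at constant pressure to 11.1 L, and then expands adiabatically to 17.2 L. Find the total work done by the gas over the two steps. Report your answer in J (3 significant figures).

W_total ≈ -2220 J

Step 1 (isobaric): W = PΔV = (362 kPa)(11.1 − 21.7 L) = -3837 J.
After step 1: P = 362 kPa, V = 11.1 L, T = 322.3 K.
Step 2 (adiabatic): W = (P₁V₁ − P₂V₂)/(γ−1) = (4018 − 3372)/0.4 = 1614 J.
W_total = -3837 + 1614 = -2223 J.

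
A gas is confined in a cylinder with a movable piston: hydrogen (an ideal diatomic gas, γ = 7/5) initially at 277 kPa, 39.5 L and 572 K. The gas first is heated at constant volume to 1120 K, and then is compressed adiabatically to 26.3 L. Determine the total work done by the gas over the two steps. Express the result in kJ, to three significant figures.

Step 1 (isochoric): W = 0 (constant volume).
After step 1: P = 542.4 kPa (V unchanged).
Step 2 (adiabatic): W = (P₁V₁ − P₂V₂)/(γ−1) = (21424 − 25209)/0.4 = -9463 J.
W_total = 0 − 9463 = -9463 J.

W_total ≈ -9.46 kJ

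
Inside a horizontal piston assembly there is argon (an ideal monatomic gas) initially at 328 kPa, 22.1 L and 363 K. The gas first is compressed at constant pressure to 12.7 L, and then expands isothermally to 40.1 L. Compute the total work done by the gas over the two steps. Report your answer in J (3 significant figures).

W_total ≈ 1710 J

Step 1 (isobaric): W = PΔV = (328 kPa)(12.7 − 22.1 L) = -3083 J.
After step 1: P = 328 kPa, V = 12.7 L, T = 208.6 K.
Step 2 (isothermal): W = P₁V₁ ln(V₂/V₁) = (4166) ln(40.1/12.7) = 4789 J.
W_total = -3083 + 4789 = 1706 J.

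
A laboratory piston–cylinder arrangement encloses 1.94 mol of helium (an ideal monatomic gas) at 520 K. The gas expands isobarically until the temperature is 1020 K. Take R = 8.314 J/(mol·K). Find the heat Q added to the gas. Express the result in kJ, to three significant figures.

Isobaric: W = nRΔT = (1.94)(8.314)(500) = 8065 J.
ΔU = nCᵥΔT with Cᵥ = 3R/2: ΔU = (1.94)(12.47)(500) = 12097 J.
Q = ΔU + W = 12097 + 8065 = 20161 J.

Q ≈ 20.2 kJ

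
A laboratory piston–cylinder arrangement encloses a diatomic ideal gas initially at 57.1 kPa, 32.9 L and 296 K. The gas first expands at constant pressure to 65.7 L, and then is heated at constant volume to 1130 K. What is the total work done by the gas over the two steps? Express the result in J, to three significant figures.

Step 1 (isobaric): W = PΔV = (57.1 kPa)(65.7 − 32.9 L) = 1873 J.
Step 2 (isochoric): W = 0 (constant volume).
W_total = 1873 + 0 = 1873 J.

W_total ≈ 1870 J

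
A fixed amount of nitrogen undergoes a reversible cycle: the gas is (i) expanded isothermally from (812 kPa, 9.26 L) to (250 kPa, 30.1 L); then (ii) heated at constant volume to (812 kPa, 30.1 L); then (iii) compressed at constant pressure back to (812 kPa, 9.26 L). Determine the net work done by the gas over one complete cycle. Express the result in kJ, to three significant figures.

W_net ≈ -8.06 kJ

Leg (i): W = PᵢVᵢ ln(V_f/Vᵢ) = (7519) ln(30.1/9.26) = 8864 J.
Leg (ii): W = 0.
Leg (iii): W = PΔV = (812)(9.26 − 30.1) = -16922 J.
W_net = 8864 − 16922 = -8058 J.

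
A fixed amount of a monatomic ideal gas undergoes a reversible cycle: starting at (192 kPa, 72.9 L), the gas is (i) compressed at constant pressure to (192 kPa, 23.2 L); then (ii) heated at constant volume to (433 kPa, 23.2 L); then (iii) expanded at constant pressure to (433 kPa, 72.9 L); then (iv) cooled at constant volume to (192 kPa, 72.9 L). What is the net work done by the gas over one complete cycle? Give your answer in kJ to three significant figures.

W_net ≈ 12.0 kJ

Constant-volume legs do no work.
W(i) = (192)(23.2 − 72.9) = -9542 J; W(iii) = (433)(72.9 − 23.2) = 21520 J.
W_net = -9542 + 21520 = 11978 J (the clockwise enclosed area).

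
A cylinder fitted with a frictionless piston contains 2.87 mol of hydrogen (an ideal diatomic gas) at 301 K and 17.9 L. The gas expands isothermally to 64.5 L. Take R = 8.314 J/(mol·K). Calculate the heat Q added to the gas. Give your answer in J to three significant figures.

Isothermal ⇒ ΔU = 0, so Q = W = nRT ln(V₂/V₁).
Q = (2.87)(8.314)(301) ln(64.5/17.9) = 7182 × 1.282 = 9207 J.

Q ≈ 9210 J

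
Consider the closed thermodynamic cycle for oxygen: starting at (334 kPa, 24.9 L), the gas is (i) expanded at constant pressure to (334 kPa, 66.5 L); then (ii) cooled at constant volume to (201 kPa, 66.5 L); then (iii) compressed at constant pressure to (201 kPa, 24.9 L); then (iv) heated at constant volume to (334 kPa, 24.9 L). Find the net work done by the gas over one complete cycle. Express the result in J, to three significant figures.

W_net ≈ 5530 J

Constant-volume legs do no work.
W(i) = (334)(66.5 − 24.9) = 13894 J; W(iii) = (201)(24.9 − 66.5) = -8362 J.
W_net = 13894 − 8362 = 5533 J (the clockwise enclosed area).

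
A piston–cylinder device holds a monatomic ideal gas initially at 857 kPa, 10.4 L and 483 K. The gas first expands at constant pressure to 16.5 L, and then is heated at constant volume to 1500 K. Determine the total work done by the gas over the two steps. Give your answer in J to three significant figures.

Step 1 (isobaric): W = PΔV = (857 kPa)(16.5 − 10.4 L) = 5228 J.
Step 2 (isochoric): W = 0 (constant volume).
W_total = 5228 + 0 = 5228 J.

W_total ≈ 5230 J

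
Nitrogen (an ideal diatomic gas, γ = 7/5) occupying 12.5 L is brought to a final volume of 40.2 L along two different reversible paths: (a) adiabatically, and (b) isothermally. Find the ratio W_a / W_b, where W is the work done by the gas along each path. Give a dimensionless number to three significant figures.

Path (a) adiabatic: W = P₁V₁(1 − (V₁/V₂)^(γ−1))/(γ−1) → W_a/(P₁V₁) = 0.9332.
Path (b) isothermal: W = P₁V₁ ln(V₂/V₁) → W_b/(P₁V₁) = 1.168.
W_a / W_b = 0.9332 / 1.168 = 0.7989.

W_a / W_b ≈ 0.799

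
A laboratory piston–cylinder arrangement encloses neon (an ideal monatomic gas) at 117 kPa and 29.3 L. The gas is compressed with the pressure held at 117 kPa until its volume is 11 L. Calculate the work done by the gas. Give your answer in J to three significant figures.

Isobaric: W = P ΔV.
W = (117 kPa)(11 − 29.3 L) = (117)(-18.3) = -2141 J.

W ≈ -2140 J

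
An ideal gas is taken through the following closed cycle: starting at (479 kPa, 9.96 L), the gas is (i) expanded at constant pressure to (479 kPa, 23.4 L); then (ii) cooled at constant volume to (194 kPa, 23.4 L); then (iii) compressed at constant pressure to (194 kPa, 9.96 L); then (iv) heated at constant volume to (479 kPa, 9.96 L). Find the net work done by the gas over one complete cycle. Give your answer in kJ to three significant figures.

W_net ≈ 3.83 kJ

Constant-volume legs do no work.
W(i) = (479)(23.4 − 9.96) = 6438 J; W(iii) = (194)(9.96 − 23.4) = -2607 J.
W_net = 6438 − 2607 = 3830 J (the clockwise enclosed area).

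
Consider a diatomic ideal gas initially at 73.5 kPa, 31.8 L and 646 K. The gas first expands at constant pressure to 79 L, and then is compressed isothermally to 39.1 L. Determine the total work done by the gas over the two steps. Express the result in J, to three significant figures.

Step 1 (isobaric): W = PΔV = (73.5 kPa)(79 − 31.8 L) = 3469 J.
After step 1: P = 73.5 kPa, V = 79 L, T = 1605 K.
Step 2 (isothermal): W = P₁V₁ ln(V₂/V₁) = (5806) ln(39.1/79) = -4084 J.
W_total = 3469 − 4084 = -614.7 J.

W_total ≈ -615 J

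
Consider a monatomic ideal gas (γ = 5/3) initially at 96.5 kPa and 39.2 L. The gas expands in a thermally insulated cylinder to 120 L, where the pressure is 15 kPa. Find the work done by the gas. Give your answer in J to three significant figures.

Adiabatic: W = (P₁V₁ − P₂V₂)/(γ − 1) with γ = 5/3.
P₁V₁ = 3783 J, P₂V₂ = 1800 J.
W = (3783 − 1800) / 0.6667 = 2974 J.

W ≈ 2970 J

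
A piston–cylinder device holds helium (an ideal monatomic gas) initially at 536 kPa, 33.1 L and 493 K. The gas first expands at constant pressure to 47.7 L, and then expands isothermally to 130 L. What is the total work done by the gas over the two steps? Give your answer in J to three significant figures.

W_total ≈ 33500 J

Step 1 (isobaric): W = PΔV = (536 kPa)(47.7 − 33.1 L) = 7826 J.
After step 1: P = 536 kPa, V = 47.7 L, T = 710.5 K.
Step 2 (isothermal): W = P₁V₁ ln(V₂/V₁) = (25567) ln(130/47.7) = 25634 J.
W_total = 7826 + 25634 = 33459 J.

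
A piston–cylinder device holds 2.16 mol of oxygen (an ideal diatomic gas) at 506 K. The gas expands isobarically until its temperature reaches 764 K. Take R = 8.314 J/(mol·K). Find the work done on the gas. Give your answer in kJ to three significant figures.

W ≈ -4.63 kJ

Isobaric: W = P ΔV = nR ΔT.
W = (2.16)(8.314)(764 − 506) = 4633 J.
Work on gas = −W_by = -4633 J.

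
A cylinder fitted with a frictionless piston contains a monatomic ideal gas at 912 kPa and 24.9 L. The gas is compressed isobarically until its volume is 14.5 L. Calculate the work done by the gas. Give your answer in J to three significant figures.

W ≈ -9480 J

Isobaric: W = P ΔV.
W = (912 kPa)(14.5 − 24.9 L) = (912)(-10.4) = -9485 J.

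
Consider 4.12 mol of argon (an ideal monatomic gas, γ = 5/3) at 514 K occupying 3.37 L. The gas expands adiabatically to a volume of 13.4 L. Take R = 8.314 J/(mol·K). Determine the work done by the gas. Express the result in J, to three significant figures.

W ≈ 15900 J

Adiabatic: TV^(γ−1) = const with γ = 5/3.
T₂ = T₁ (V₁/V₂)^(γ−1) = 514 × (3.37/13.4)^0.667 = 514 × 0.3984 = 204.8 K.
W_by = nCᵥ(T₁ − T₂) = (4.12)(12.47)(514 − 204.8) = 15887 J.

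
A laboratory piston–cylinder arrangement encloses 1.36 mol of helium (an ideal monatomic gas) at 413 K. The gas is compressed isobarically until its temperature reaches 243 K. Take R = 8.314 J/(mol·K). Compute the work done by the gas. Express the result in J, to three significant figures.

Isobaric: W = P ΔV = nR ΔT.
W = (1.36)(8.314)(243 − 413) = -1922 J.

W ≈ -1920 J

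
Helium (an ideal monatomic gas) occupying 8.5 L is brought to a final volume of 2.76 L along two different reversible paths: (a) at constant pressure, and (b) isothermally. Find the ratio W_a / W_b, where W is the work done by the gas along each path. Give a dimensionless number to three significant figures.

Path (a) isobaric: W = P₁(V₂ − V₁) → W_a/(P₁V₁) = -0.6753.
Path (b) isothermal: W = P₁V₁ ln(V₂/V₁) → W_b/(P₁V₁) = -1.125.
W_a / W_b = -0.6753 / -1.125 = 0.6003.

W_a / W_b ≈ 0.600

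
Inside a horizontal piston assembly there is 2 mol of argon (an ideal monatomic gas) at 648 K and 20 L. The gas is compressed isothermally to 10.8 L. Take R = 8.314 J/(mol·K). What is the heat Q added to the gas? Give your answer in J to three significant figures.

Q ≈ -6640 J

Isothermal ⇒ ΔU = 0, so Q = W = nRT ln(V₂/V₁).
Q = (2)(8.314)(648) ln(10.8/20) = 10775 × -0.6162 = -6639 J.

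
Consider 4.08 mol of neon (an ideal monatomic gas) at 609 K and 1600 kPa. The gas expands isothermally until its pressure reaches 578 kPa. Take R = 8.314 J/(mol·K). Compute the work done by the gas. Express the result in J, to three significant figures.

Isothermal process: W = nRT ln(V₂/V₁) = nRT ln(P₁/P₂).
W = (4.08)(8.314)(609) × ln(1600/578)
  = 20658 × ln(2.768) = 20658 × 1.018
W_by_gas = 21034 J.

W ≈ 21000 J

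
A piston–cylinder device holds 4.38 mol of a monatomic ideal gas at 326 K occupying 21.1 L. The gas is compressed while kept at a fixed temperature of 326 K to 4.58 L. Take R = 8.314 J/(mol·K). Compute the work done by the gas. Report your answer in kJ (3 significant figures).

W ≈ -18.1 kJ

Isothermal: W = nRT ln(V₂/V₁).
W = (4.38)(8.314)(326) × ln(4.58/21.1)
  = 11871 × -1.528
W_by_gas = -18134 J.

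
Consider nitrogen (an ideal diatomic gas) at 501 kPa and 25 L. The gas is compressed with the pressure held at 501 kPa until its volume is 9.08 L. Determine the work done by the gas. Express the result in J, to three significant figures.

Isobaric: W = P ΔV.
W = (501 kPa)(9.08 − 25 L) = (501)(-15.92) = -7976 J.

W ≈ -7980 J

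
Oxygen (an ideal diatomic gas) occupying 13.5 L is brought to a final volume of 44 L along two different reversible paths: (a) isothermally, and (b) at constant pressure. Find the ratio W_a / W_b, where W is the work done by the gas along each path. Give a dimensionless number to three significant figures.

W_a / W_b ≈ 0.523

Path (a) isothermal: W = P₁V₁ ln(V₂/V₁) → W_a/(P₁V₁) = 1.181.
Path (b) isobaric: W = P₁(V₂ − V₁) → W_b/(P₁V₁) = 2.259.
W_a / W_b = 1.181 / 2.259 = 0.523.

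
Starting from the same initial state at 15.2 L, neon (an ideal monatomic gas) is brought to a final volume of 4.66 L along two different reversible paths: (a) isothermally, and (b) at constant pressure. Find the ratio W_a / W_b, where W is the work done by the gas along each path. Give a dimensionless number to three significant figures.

W_a / W_b ≈ 1.70

Path (a) isothermal: W = P₁V₁ ln(V₂/V₁) → W_a/(P₁V₁) = -1.182.
Path (b) isobaric: W = P₁(V₂ − V₁) → W_b/(P₁V₁) = -0.6934.
W_a / W_b = -1.182 / -0.6934 = 1.705.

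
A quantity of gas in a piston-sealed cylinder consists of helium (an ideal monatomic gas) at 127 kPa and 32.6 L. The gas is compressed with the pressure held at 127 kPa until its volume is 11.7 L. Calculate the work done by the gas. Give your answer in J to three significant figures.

W ≈ -2650 J

Isobaric: W = P ΔV.
W = (127 kPa)(11.7 − 32.6 L) = (127)(-20.9) = -2654 J.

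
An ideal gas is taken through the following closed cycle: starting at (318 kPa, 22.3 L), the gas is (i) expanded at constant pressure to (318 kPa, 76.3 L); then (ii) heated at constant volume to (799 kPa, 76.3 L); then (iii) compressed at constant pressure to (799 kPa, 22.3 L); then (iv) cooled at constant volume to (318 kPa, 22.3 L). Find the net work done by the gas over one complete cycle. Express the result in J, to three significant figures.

Constant-volume legs do no work.
W(i) = (318)(76.3 − 22.3) = 17172 J; W(iii) = (799)(22.3 − 76.3) = -43146 J.
W_net = 17172 − 43146 = -25974 J (the counter-clockwise enclosed area).

W_net ≈ -26000 J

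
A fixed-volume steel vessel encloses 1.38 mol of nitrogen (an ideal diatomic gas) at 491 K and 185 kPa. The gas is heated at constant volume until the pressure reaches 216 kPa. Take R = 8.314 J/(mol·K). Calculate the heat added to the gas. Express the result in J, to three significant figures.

Constant volume ⇒ W = 0, so Q = ΔU = nCᵥΔT with Cᵥ = 5R/2 = 20.79 J/(mol·K).
At constant V, T₂/T₁ = P₂/P₁ ⇒ ΔT = T₁(P₂/P₁ − 1) = 491·(216/185 − 1) = 82.28 K.
ΔU = (1.38)(20.79)(82.28) = 2360 J.

Q ≈ 2360 J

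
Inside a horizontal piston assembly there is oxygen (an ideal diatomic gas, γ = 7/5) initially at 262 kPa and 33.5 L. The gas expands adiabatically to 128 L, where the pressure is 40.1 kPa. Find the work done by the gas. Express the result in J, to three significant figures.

Adiabatic: W = (P₁V₁ − P₂V₂)/(γ − 1) with γ = 7/5.
P₁V₁ = 8777 J, P₂V₂ = 5133 J.
W = (8777 − 5133) / 0.4 = 9111 J.

W ≈ 9110 J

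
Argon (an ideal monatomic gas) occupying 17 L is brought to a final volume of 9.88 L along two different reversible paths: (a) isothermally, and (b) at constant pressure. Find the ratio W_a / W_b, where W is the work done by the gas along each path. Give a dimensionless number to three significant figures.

W_a / W_b ≈ 1.30

Path (a) isothermal: W = P₁V₁ ln(V₂/V₁) → W_a/(P₁V₁) = -0.5427.
Path (b) isobaric: W = P₁(V₂ − V₁) → W_b/(P₁V₁) = -0.4188.
W_a / W_b = -0.5427 / -0.4188 = 1.296.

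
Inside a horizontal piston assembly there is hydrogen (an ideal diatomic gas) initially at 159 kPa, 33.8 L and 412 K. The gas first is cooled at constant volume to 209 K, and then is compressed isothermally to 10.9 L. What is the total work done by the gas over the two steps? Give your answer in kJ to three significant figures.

Step 1 (isochoric): W = 0 (constant volume).
After step 1: P = 80.66 kPa (V unchanged).
Step 2 (isothermal): W = P₁V₁ ln(V₂/V₁) = (2726) ln(10.9/33.8) = -3085 J.
W_total = 0 − 3085 = -3085 J.

W_total ≈ -3.09 kJ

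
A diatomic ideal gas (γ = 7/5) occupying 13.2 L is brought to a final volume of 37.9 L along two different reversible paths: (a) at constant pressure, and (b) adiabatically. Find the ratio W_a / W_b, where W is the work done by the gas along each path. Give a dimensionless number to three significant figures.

W_a / W_b ≈ 2.17

Path (a) isobaric: W = P₁(V₂ − V₁) → W_a/(P₁V₁) = 1.871.
Path (b) adiabatic: W = P₁V₁(1 − (V₁/V₂)^(γ−1))/(γ−1) → W_b/(P₁V₁) = 0.8605.
W_a / W_b = 1.871 / 0.8605 = 2.175.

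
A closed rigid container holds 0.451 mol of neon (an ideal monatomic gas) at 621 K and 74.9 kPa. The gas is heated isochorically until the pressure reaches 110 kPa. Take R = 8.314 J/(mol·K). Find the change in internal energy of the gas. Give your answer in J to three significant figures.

Constant volume ⇒ W = 0, so Q = ΔU = nCᵥΔT with Cᵥ = 3R/2 = 12.47 J/(mol·K).
At constant V, T₂/T₁ = P₂/P₁ ⇒ ΔT = T₁(P₂/P₁ − 1) = 621·(110/74.9 − 1) = 291 K.
ΔU = (0.451)(12.47)(291) = 1637 J.

ΔU ≈ 1640 J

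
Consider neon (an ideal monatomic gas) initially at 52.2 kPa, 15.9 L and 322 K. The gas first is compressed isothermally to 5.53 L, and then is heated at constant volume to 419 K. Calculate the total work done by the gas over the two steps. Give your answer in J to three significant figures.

Step 1 (isothermal): W = P₁V₁ ln(V₂/V₁) = (830) ln(5.53/15.9) = -876.6 J.
Step 2 (isochoric): W = 0 (constant volume).
W_total = -876.6 + 0 = -876.6 J.

W_total ≈ -877 J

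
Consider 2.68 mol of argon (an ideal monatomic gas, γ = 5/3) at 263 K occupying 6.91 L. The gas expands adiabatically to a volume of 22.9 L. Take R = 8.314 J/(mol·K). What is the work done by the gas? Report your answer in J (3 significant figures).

W ≈ 4840 J

Adiabatic: TV^(γ−1) = const with γ = 5/3.
T₂ = T₁ (V₁/V₂)^(γ−1) = 263 × (6.91/22.9)^0.667 = 263 × 0.4499 = 118.3 K.
W_by = nCᵥ(T₁ − T₂) = (2.68)(12.47)(263 − 118.3) = 4836 J.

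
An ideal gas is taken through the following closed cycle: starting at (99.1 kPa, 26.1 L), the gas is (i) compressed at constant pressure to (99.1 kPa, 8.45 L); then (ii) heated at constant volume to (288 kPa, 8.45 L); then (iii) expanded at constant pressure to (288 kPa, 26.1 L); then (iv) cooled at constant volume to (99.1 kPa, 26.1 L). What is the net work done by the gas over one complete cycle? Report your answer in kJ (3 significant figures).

Constant-volume legs do no work.
W(i) = (99.1)(8.45 − 26.1) = -1749 J; W(iii) = (288)(26.1 − 8.45) = 5083 J.
W_net = -1749 + 5083 = 3334 J (the clockwise enclosed area).

W_net ≈ 3.33 kJ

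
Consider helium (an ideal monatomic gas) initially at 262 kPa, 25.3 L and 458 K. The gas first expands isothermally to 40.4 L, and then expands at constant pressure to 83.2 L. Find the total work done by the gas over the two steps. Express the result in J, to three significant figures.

Step 1 (isothermal): W = P₁V₁ ln(V₂/V₁) = (6629) ln(40.4/25.3) = 3102 J.
After step 1: P = 164.1 kPa, V = 40.4 L, T = 458 K.
Step 2 (isobaric): W = PΔV = (164.1 kPa)(83.2 − 40.4 L) = 7022 J.
W_total = 3102 + 7022 = 10125 J.

W_total ≈ 10100 J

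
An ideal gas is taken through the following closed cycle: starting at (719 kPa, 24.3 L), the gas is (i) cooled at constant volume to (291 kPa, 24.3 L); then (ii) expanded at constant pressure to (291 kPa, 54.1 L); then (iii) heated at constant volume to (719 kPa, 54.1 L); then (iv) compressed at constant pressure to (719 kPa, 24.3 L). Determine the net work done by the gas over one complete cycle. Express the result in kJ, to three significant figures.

Constant-volume legs do no work.
W(ii) = (291)(54.1 − 24.3) = 8672 J; W(iv) = (719)(24.3 − 54.1) = -21426 J.
W_net = 8672 − 21426 = -12754 J (the counter-clockwise enclosed area).

W_net ≈ -12.8 kJ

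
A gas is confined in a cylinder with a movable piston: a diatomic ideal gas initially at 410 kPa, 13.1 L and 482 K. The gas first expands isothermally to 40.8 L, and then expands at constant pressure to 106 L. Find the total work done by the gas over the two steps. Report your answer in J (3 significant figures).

Step 1 (isothermal): W = P₁V₁ ln(V₂/V₁) = (5371) ln(40.8/13.1) = 6102 J.
After step 1: P = 131.6 kPa, V = 40.8 L, T = 482 K.
Step 2 (isobaric): W = PΔV = (131.6 kPa)(106 − 40.8 L) = 8583 J.
W_total = 6102 + 8583 = 14685 J.

W_total ≈ 14700 J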